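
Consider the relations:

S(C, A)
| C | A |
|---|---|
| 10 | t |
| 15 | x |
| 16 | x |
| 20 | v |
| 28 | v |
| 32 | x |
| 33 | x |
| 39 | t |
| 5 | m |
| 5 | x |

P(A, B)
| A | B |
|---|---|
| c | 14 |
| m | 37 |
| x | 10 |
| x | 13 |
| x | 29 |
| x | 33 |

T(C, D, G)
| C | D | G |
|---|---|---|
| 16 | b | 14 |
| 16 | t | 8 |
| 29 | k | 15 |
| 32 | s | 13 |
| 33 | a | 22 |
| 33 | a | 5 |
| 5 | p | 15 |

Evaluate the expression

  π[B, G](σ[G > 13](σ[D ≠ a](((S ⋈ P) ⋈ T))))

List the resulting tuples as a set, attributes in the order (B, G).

{(10, 14), (10, 15), (13, 14), (13, 15), (29, 14), (29, 15), (33, 14), (33, 15), (37, 15)}

Natural join on A: {(15, x, 10), (15, x, 13), (15, x, 29), (15, x, 33), (16, x, 10), (16, x, 13), (16, x, 29), (16, x, 33), (32, x, 10), (32, x, 13), (32, x, 29), (32, x, 33), (33, x, 10), (33, x, 13), (33, x, 29), (33, x, 33), (5, m, 37), (5, x, 10), (5, x, 13), (5, x, 29), (5, x, 33)}
Natural join on C: {(16, x, 10, b, 14), (16, x, 10, t, 8), (16, x, 13, b, 14), (16, x, 13, t, 8), (16, x, 29, b, 14), (16, x, 29, t, 8), (16, x, 33, b, 14), (16, x, 33, t, 8), (32, x, 10, s, 13), (32, x, 13, s, 13), (32, x, 29, s, 13), (32, x, 33, s, 13), (33, x, 10, a, 22), (33, x, 10, a, 5), (33, x, 13, a, 22), (33, x, 13, a, 5), (33, x, 29, a, 22), (33, x, 29, a, 5), (33, x, 33, a, 22), (33, x, 33, a, 5), (5, m, 37, p, 15), (5, x, 10, p, 15), (5, x, 13, p, 15), (5, x, 29, p, 15), (5, x, 33, p, 15)}
Apply σ_{D ≠ a}; surviving tuples: {(16, x, 10, b, 14), (16, x, 10, t, 8), (16, x, 13, b, 14), (16, x, 13, t, 8), (16, x, 29, b, 14), (16, x, 29, t, 8), (16, x, 33, b, 14), (16, x, 33, t, 8), (32, x, 10, s, 13), (32, x, 13, s, 13), (32, x, 29, s, 13), (32, x, 33, s, 13), (5, m, 37, p, 15), (5, x, 10, p, 15), (5, x, 13, p, 15), (5, x, 29, p, 15), (5, x, 33, p, 15)}
Apply σ_{G > 13}; surviving tuples: {(16, x, 10, b, 14), (16, x, 13, b, 14), (16, x, 29, b, 14), (16, x, 33, b, 14), (5, m, 37, p, 15), (5, x, 10, p, 15), (5, x, 13, p, 15), (5, x, 29, p, 15), (5, x, 33, p, 15)}
π_{B, G} gives {(10, 14), (10, 15), (13, 14), (13, 15), (29, 14), (29, 15), (33, 14), (33, 15), (37, 15)}.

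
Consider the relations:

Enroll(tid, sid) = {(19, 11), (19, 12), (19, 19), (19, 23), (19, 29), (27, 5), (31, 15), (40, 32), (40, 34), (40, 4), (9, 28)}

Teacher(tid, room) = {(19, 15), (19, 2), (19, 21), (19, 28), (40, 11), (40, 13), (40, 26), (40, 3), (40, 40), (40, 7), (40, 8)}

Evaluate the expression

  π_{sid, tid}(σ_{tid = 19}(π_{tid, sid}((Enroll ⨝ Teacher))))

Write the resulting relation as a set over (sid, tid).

Enroll ⋈ Teacher (natural join on tid): {(19, 11, 15), (19, 11, 2), (19, 11, 21), (19, 11, 28), (19, 12, 15), (19, 12, 2), (19, 12, 21), (19, 12, 28), (19, 19, 15), (19, 19, 2), (19, 19, 21), (19, 19, 28), (19, 23, 15), (19, 23, 2), (19, 23, 21), (19, 23, 28), (19, 29, 15), (19, 29, 2), (19, 29, 21), (19, 29, 28), (40, 32, 11), (40, 32, 13), (40, 32, 26), (40, 32, 3), (40, 32, 40), (40, 32, 7), (40, 32, 8), (40, 34, 11), (40, 34, 13), (40, 34, 26), (40, 34, 3), (40, 34, 40), (40, 34, 7), (40, 34, 8), (40, 4, 11), (40, 4, 13), (40, 4, 26), (40, 4, 3), (40, 4, 40), (40, 4, 7), (40, 4, 8)}
Keep only column(s) tid, sid (33 duplicate(s) eliminated): {(19, 11), (19, 12), (19, 19), (19, 23), (19, 29), (40, 32), (40, 34), (40, 4)}
Selection tid = 19: {(19, 11), (19, 12), (19, 19), (19, 23), (19, 29)}
Keep only column(s) sid, tid: {(11, 19), (12, 19), (19, 19), (23, 19), (29, 19)}

{(11, 19), (12, 19), (19, 19), (23, 19), (29, 19)}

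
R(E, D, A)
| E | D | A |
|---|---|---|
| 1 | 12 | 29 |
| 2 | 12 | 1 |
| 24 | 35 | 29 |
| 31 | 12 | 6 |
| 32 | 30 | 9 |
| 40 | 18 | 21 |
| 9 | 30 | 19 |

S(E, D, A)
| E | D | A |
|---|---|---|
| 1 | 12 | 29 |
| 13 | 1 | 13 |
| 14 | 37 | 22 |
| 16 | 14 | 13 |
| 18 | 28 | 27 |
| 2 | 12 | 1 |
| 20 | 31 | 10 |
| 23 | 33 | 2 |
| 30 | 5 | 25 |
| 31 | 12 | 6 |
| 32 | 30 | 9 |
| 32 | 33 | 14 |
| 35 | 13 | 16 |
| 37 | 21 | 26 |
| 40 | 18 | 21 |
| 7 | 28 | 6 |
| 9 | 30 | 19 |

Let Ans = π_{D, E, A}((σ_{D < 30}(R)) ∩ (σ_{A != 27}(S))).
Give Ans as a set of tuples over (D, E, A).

σ[D < 30]: keep tuples satisfying D < 30 → {(1, 12, 29), (2, 12, 1), (31, 12, 6), (40, 18, 21)}
σ[A != 27]: keep tuples satisfying A != 27 → {(1, 12, 29), (13, 1, 13), (14, 37, 22), (16, 14, 13), (2, 12, 1), (20, 31, 10), (23, 33, 2), (30, 5, 25), (31, 12, 6), (32, 30, 9), (32, 33, 14), (35, 13, 16), (37, 21, 26), (40, 18, 21), (7, 28, 6), (9, 30, 19)}
Intersection: {(1, 12, 29), (2, 12, 1), (31, 12, 6), (40, 18, 21)} with {(1, 12, 29), (13, 1, 13), (14, 37, 22), (16, 14, 13), (2, 12, 1), (20, 31, 10), (23, 33, 2), (30, 5, 25), (31, 12, 6), (32, 30, 9), (32, 33, 14), (35, 13, 16), (37, 21, 26), (40, 18, 21), (7, 28, 6), (9, 30, 19)} → {(1, 12, 29), (2, 12, 1), (31, 12, 6), (40, 18, 21)}
π[D, E, A]: project onto (D, E, A) → {(12, 1, 29), (12, 2, 1), (12, 31, 6), (18, 40, 21)}

{(12, 1, 29), (12, 2, 1), (12, 31, 6), (18, 40, 21)}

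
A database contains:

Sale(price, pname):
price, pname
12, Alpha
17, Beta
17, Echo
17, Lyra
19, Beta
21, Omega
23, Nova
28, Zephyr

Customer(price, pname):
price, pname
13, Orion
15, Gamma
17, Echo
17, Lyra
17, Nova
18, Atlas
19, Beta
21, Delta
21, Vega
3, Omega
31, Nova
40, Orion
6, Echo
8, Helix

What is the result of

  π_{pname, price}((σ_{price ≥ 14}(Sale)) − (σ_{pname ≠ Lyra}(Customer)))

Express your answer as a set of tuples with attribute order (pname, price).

{(Beta, 17), (Lyra, 17), (Nova, 23), (Omega, 21), (Zephyr, 28)}

σ[price ≥ 14]: keep tuples satisfying price ≥ 14 → {(17, Beta), (17, Echo), (17, Lyra), (19, Beta), (21, Omega), (23, Nova), (28, Zephyr)}
σ[pname ≠ Lyra]: keep tuples satisfying pname ≠ Lyra → {(13, Orion), (15, Gamma), (17, Echo), (17, Nova), (18, Atlas), (19, Beta), (21, Delta), (21, Vega), (3, Omega), (31, Nova), (40, Orion), (6, Echo), (8, Helix)}
Taking the difference: {(17, Beta), (17, Lyra), (21, Omega), (23, Nova), (28, Zephyr)}
Keep only column(s) pname, price: {(Beta, 17), (Lyra, 17), (Nova, 23), (Omega, 21), (Zephyr, 28)}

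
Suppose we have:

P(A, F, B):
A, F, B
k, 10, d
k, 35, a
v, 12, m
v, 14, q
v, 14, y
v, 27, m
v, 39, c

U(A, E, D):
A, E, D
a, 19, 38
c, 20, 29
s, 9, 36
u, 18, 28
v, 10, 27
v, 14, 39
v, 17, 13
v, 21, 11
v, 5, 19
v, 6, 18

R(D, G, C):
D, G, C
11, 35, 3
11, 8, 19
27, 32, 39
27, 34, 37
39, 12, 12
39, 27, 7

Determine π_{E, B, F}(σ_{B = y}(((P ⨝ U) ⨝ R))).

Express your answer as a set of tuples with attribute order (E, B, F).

{(10, y, 14), (14, y, 14), (21, y, 14)}

P ⋈ U (natural join on A): {(v, 12, m, 10, 27), (v, 12, m, 14, 39), (v, 12, m, 17, 13), (v, 12, m, 21, 11), (v, 12, m, 5, 19), (v, 12, m, 6, 18), (v, 14, q, 10, 27), (v, 14, q, 14, 39), (v, 14, q, 17, 13), (v, 14, q, 21, 11), (v, 14, q, 5, 19), (v, 14, q, 6, 18), (v, 14, y, 10, 27), (v, 14, y, 14, 39), (v, 14, y, 17, 13), (v, 14, y, 21, 11), (v, 14, y, 5, 19), (v, 14, y, 6, 18), (v, 27, m, 10, 27), (v, 27, m, 14, 39), (v, 27, m, 17, 13), (v, 27, m, 21, 11), (v, 27, m, 5, 19), (v, 27, m, 6, 18), (v, 39, c, 10, 27), (v, 39, c, 14, 39), (v, 39, c, 17, 13), (v, 39, c, 21, 11), (v, 39, c, 5, 19), (v, 39, c, 6, 18)}
(P ⨝ U) ⋈ R (natural join on D): {(v, 12, m, 10, 27, 32, 39), (v, 12, m, 10, 27, 34, 37), (v, 12, m, 14, 39, 12, 12), (v, 12, m, 14, 39, 27, 7), (v, 12, m, 21, 11, 35, 3), (v, 12, m, 21, 11, 8, 19), (v, 14, q, 10, 27, 32, 39), (v, 14, q, 10, 27, 34, 37), (v, 14, q, 14, 39, 12, 12), (v, 14, q, 14, 39, 27, 7), (v, 14, q, 21, 11, 35, 3), (v, 14, q, 21, 11, 8, 19), (v, 14, y, 10, 27, 32, 39), (v, 14, y, 10, 27, 34, 37), (v, 14, y, 14, 39, 12, 12), (v, 14, y, 14, 39, 27, 7), (v, 14, y, 21, 11, 35, 3), (v, 14, y, 21, 11, 8, 19), (v, 27, m, 10, 27, 32, 39), (v, 27, m, 10, 27, 34, 37), (v, 27, m, 14, 39, 12, 12), (v, 27, m, 14, 39, 27, 7), (v, 27, m, 21, 11, 35, 3), (v, 27, m, 21, 11, 8, 19), (v, 39, c, 10, 27, 32, 39), (v, 39, c, 10, 27, 34, 37), (v, 39, c, 14, 39, 12, 12), (v, 39, c, 14, 39, 27, 7), (v, 39, c, 21, 11, 35, 3), (v, 39, c, 21, 11, 8, 19)}
Apply σ_{B = y}; surviving tuples: {(v, 14, y, 10, 27, 32, 39), (v, 14, y, 10, 27, 34, 37), (v, 14, y, 14, 39, 12, 12), (v, 14, y, 14, 39, 27, 7), (v, 14, y, 21, 11, 35, 3), (v, 14, y, 21, 11, 8, 19)}
Projecting to E, B, F (3 duplicate(s) eliminated): {(10, y, 14), (14, y, 14), (21, y, 14)}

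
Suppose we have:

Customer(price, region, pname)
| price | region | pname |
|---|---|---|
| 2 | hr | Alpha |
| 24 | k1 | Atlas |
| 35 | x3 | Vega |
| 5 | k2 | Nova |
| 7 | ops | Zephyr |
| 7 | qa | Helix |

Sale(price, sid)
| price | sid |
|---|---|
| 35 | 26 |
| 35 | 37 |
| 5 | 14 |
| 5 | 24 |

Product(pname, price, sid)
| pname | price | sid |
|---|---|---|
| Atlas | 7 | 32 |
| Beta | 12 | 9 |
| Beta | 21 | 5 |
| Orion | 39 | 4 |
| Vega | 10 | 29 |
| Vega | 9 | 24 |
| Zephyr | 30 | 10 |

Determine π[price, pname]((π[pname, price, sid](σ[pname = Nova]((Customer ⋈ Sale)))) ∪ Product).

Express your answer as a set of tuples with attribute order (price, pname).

Customer ⋈ Sale (natural join on price): {(35, x3, Vega, 26), (35, x3, Vega, 37), (5, k2, Nova, 14), (5, k2, Nova, 24)}
σ[pname = Nova]: keep tuples satisfying pname = Nova → {(5, k2, Nova, 14), (5, k2, Nova, 24)}
π[pname, price, sid]: project onto (pname, price, sid) → {(Nova, 5, 14), (Nova, 5, 24)}
Union: {(Nova, 5, 14), (Nova, 5, 24)} with {(Atlas, 7, 32), (Beta, 12, 9), (Beta, 21, 5), (Orion, 39, 4), (Vega, 10, 29), (Vega, 9, 24), (Zephyr, 30, 10)} → {(Atlas, 7, 32), (Beta, 12, 9), (Beta, 21, 5), (Nova, 5, 14), (Nova, 5, 24), (Orion, 39, 4), (Vega, 10, 29), (Vega, 9, 24), (Zephyr, 30, 10)}
π[price, pname]: project onto (price, pname) (1 duplicate(s) eliminated) → {(10, Vega), (12, Beta), (21, Beta), (30, Zephyr), (39, Orion), (5, Nova), (7, Atlas), (9, Vega)}

{(10, Vega), (12, Beta), (21, Beta), (30, Zephyr), (39, Orion), (5, Nova), (7, Atlas), (9, Vega)}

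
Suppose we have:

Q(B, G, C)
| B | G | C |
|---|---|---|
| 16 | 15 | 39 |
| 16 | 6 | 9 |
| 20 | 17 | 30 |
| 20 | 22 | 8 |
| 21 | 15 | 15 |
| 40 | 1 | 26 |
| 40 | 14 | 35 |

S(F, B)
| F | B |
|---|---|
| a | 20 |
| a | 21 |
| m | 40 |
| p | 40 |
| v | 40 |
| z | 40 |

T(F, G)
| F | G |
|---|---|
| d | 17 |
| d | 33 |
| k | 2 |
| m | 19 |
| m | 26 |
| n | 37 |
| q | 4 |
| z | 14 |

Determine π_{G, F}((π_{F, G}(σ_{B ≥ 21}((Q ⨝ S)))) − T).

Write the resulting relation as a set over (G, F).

Q ⋈ S (natural join on B): {(20, 17, 30, a), (20, 22, 8, a), (21, 15, 15, a), (40, 1, 26, m), (40, 1, 26, p), (40, 1, 26, v), (40, 1, 26, z), (40, 14, 35, m), (40, 14, 35, p), (40, 14, 35, v), (40, 14, 35, z)}
Selection B ≥ 21: {(21, 15, 15, a), (40, 1, 26, m), (40, 1, 26, p), (40, 1, 26, v), (40, 1, 26, z), (40, 14, 35, m), (40, 14, 35, p), (40, 14, 35, v), (40, 14, 35, z)}
Keep only column(s) F, G: {(a, 15), (m, 1), (m, 14), (p, 1), (p, 14), (v, 1), (v, 14), (z, 1), (z, 14)}
Taking the difference: {(a, 15), (m, 1), (m, 14), (p, 1), (p, 14), (v, 1), (v, 14), (z, 1)}
Keep only column(s) G, F: {(1, m), (1, p), (1, v), (1, z), (14, m), (14, p), (14, v), (15, a)}

{(1, m), (1, p), (1, v), (1, z), (14, m), (14, p), (14, v), (15, a)}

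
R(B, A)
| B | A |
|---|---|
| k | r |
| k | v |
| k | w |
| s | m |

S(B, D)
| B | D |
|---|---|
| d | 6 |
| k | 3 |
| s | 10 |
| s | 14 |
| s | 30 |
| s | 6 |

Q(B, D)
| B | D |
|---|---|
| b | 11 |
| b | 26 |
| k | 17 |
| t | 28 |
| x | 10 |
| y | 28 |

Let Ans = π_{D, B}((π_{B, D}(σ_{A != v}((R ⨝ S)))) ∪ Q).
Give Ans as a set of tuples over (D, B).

Natural join on B: {(k, r, 3), (k, v, 3), (k, w, 3), (s, m, 10), (s, m, 14), (s, m, 30), (s, m, 6)}
Selection A != v: {(k, r, 3), (k, w, 3), (s, m, 10), (s, m, 14), (s, m, 30), (s, m, 6)}
π[B, D]: project onto (B, D) (1 duplicate(s) eliminated) → {(k, 3), (s, 10), (s, 14), (s, 30), (s, 6)}
Set union of the two operands is {(b, 11), (b, 26), (k, 17), (k, 3), (s, 10), (s, 14), (s, 30), (s, 6), (t, 28), (x, 10), (y, 28)}.
π[D, B]: project onto (D, B) → {(10, s), (10, x), (11, b), (14, s), (17, k), (26, b), (28, t), (28, y), (3, k), (30, s), (6, s)}

{(10, s), (10, x), (11, b), (14, s), (17, k), (26, b), (28, t), (28, y), (3, k), (30, s), (6, s)}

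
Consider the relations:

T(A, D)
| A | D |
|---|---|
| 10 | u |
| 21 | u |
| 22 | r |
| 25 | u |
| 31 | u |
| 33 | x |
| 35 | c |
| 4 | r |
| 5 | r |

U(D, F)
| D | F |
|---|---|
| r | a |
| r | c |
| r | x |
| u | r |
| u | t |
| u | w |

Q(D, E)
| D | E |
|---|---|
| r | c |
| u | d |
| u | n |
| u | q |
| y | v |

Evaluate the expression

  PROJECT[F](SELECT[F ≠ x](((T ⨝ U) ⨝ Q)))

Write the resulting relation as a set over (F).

{a, c, r, t, w}

T ⋈ U (natural join on D): {(10, u, r), (10, u, t), (10, u, w), (21, u, r), (21, u, t), (21, u, w), (22, r, a), (22, r, c), (22, r, x), (25, u, r), (25, u, t), (25, u, w), (31, u, r), (31, u, t), (31, u, w), (4, r, a), (4, r, c), (4, r, x), (5, r, a), (5, r, c), (5, r, x)}
(T ⨝ U) ⋈ Q (natural join on D): {(10, u, r, d), (10, u, r, n), (10, u, r, q), (10, u, t, d), (10, u, t, n), (10, u, t, q), (10, u, w, d), (10, u, w, n), (10, u, w, q), (21, u, r, d), (21, u, r, n), (21, u, r, q), (21, u, t, d), (21, u, t, n), (21, u, t, q), (21, u, w, d), (21, u, w, n), (21, u, w, q), (22, r, a, c), (22, r, c, c), (22, r, x, c), (25, u, r, d), (25, u, r, n), (25, u, r, q), (25, u, t, d), (25, u, t, n), (25, u, t, q), (25, u, w, d), (25, u, w, n), (25, u, w, q), (31, u, r, d), (31, u, r, n), (31, u, r, q), (31, u, t, d), (31, u, t, n), (31, u, t, q), (31, u, w, d), (31, u, w, n), (31, u, w, q), (4, r, a, c), (4, r, c, c), (4, r, x, c), (5, r, a, c), (5, r, c, c), (5, r, x, c)}
Apply σ_{F ≠ x}; surviving tuples: {(10, u, r, d), (10, u, r, n), (10, u, r, q), (10, u, t, d), (10, u, t, n), (10, u, t, q), (10, u, w, d), (10, u, w, n), (10, u, w, q), (21, u, r, d), (21, u, r, n), (21, u, r, q), (21, u, t, d), (21, u, t, n), (21, u, t, q), (21, u, w, d), (21, u, w, n), (21, u, w, q), (22, r, a, c), (22, r, c, c), (25, u, r, d), (25, u, r, n), (25, u, r, q), (25, u, t, d), (25, u, t, n), (25, u, t, q), (25, u, w, d), (25, u, w, n), (25, u, w, q), (31, u, r, d), (31, u, r, n), (31, u, r, q), (31, u, t, d), (31, u, t, n), (31, u, t, q), (31, u, w, d), (31, u, w, n), (31, u, w, q), (4, r, a, c), (4, r, c, c), (5, r, a, c), (5, r, c, c)}
π_{F} gives {a, c, r, t, w} (37 duplicate(s) eliminated).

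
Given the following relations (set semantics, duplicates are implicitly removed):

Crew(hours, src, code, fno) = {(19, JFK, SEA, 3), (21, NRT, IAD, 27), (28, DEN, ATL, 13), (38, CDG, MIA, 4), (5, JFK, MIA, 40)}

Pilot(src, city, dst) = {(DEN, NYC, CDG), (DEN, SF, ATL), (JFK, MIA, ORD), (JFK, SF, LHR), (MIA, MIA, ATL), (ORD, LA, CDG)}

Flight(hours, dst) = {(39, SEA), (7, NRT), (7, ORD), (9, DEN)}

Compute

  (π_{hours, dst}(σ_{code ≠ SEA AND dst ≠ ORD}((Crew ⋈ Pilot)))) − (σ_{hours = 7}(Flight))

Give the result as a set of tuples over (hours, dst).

{(28, ATL), (28, CDG), (5, LHR)}

Joining Crew and Pilot on src yields {(19, JFK, SEA, 3, MIA, ORD), (19, JFK, SEA, 3, SF, LHR), (28, DEN, ATL, 13, NYC, CDG), (28, DEN, ATL, 13, SF, ATL), (5, JFK, MIA, 40, MIA, ORD), (5, JFK, MIA, 40, SF, LHR)}.
σ[code ≠ SEA AND dst ≠ ORD]: keep tuples satisfying code ≠ SEA AND dst ≠ ORD → {(28, DEN, ATL, 13, NYC, CDG), (28, DEN, ATL, 13, SF, ATL), (5, JFK, MIA, 40, SF, LHR)}
π_{hours, dst} gives {(28, ATL), (28, CDG), (5, LHR)}.
σ[hours = 7]: keep tuples satisfying hours = 7 → {(7, NRT), (7, ORD)}
Difference: {(28, ATL), (28, CDG), (5, LHR)} with {(7, NRT), (7, ORD)} → {(28, ATL), (28, CDG), (5, LHR)}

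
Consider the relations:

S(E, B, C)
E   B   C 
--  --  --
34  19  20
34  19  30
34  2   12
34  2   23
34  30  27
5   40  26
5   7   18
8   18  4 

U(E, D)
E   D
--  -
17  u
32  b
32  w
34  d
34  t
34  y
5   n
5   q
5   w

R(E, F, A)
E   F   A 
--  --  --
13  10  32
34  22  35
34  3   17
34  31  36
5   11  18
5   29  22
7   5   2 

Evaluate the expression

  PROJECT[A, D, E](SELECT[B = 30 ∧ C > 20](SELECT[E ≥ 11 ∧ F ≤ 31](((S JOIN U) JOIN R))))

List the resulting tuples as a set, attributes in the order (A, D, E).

Natural join on E: {(34, 19, 20, d), (34, 19, 20, t), (34, 19, 20, y), (34, 19, 30, d), (34, 19, 30, t), (34, 19, 30, y), (34, 2, 12, d), (34, 2, 12, t), (34, 2, 12, y), (34, 2, 23, d), (34, 2, 23, t), (34, 2, 23, y), (34, 30, 27, d), (34, 30, 27, t), (34, 30, 27, y), (5, 40, 26, n), (5, 40, 26, q), (5, 40, 26, w), (5, 7, 18, n), (5, 7, 18, q), (5, 7, 18, w)}
Natural join on E: {(34, 19, 20, d, 22, 35), (34, 19, 20, d, 3, 17), (34, 19, 20, d, 31, 36), (34, 19, 20, t, 22, 35), (34, 19, 20, t, 3, 17), (34, 19, 20, t, 31, 36), (34, 19, 20, y, 22, 35), (34, 19, 20, y, 3, 17), (34, 19, 20, y, 31, 36), (34, 19, 30, d, 22, 35), (34, 19, 30, d, 3, 17), (34, 19, 30, d, 31, 36), (34, 19, 30, t, 22, 35), (34, 19, 30, t, 3, 17), (34, 19, 30, t, 31, 36), (34, 19, 30, y, 22, 35), (34, 19, 30, y, 3, 17), (34, 19, 30, y, 31, 36), (34, 2, 12, d, 22, 35), (34, 2, 12, d, 3, 17), (34, 2, 12, d, 31, 36), (34, 2, 12, t, 22, 35), (34, 2, 12, t, 3, 17), (34, 2, 12, t, 31, 36), (34, 2, 12, y, 22, 35), (34, 2, 12, y, 3, 17), (34, 2, 12, y, 31, 36), (34, 2, 23, d, 22, 35), (34, 2, 23, d, 3, 17), (34, 2, 23, d, 31, 36), (34, 2, 23, t, 22, 35), (34, 2, 23, t, 3, 17), (34, 2, 23, t, 31, 36), (34, 2, 23, y, 22, 35), (34, 2, 23, y, 3, 17), (34, 2, 23, y, 31, 36), (34, 30, 27, d, 22, 35), (34, 30, 27, d, 3, 17), (34, 30, 27, d, 31, 36), (34, 30, 27, t, 22, 35), (34, 30, 27, t, 3, 17), (34, 30, 27, t, 31, 36), (34, 30, 27, y, 22, 35), (34, 30, 27, y, 3, 17), (34, 30, 27, y, 31, 36), (5, 40, 26, n, 11, 18), (5, 40, 26, n, 29, 22), (5, 40, 26, q, 11, 18), (5, 40, 26, q, 29, 22), (5, 40, 26, w, 11, 18), (5, 40, 26, w, 29, 22), (5, 7, 18, n, 11, 18), (5, 7, 18, n, 29, 22), (5, 7, 18, q, 11, 18), (5, 7, 18, q, 29, 22), (5, 7, 18, w, 11, 18), (5, 7, 18, w, 29, 22)}
Filtering on E ≥ 11 ∧ F ≤ 31 leaves {(34, 19, 20, d, 22, 35), (34, 19, 20, d, 3, 17), (34, 19, 20, d, 31, 36), (34, 19, 20, t, 22, 35), (34, 19, 20, t, 3, 17), (34, 19, 20, t, 31, 36), (34, 19, 20, y, 22, 35), (34, 19, 20, y, 3, 17), (34, 19, 20, y, 31, 36), (34, 19, 30, d, 22, 35), (34, 19, 30, d, 3, 17), (34, 19, 30, d, 31, 36), (34, 19, 30, t, 22, 35), (34, 19, 30, t, 3, 17), (34, 19, 30, t, 31, 36), (34, 19, 30, y, 22, 35), (34, 19, 30, y, 3, 17), (34, 19, 30, y, 31, 36), (34, 2, 12, d, 22, 35), (34, 2, 12, d, 3, 17), (34, 2, 12, d, 31, 36), (34, 2, 12, t, 22, 35), (34, 2, 12, t, 3, 17), (34, 2, 12, t, 31, 36), (34, 2, 12, y, 22, 35), (34, 2, 12, y, 3, 17), (34, 2, 12, y, 31, 36), (34, 2, 23, d, 22, 35), (34, 2, 23, d, 3, 17), (34, 2, 23, d, 31, 36), (34, 2, 23, t, 22, 35), (34, 2, 23, t, 3, 17), (34, 2, 23, t, 31, 36), (34, 2, 23, y, 22, 35), (34, 2, 23, y, 3, 17), (34, 2, 23, y, 31, 36), (34, 30, 27, d, 22, 35), (34, 30, 27, d, 3, 17), (34, 30, 27, d, 31, 36), (34, 30, 27, t, 22, 35), (34, 30, 27, t, 3, 17), (34, 30, 27, t, 31, 36), (34, 30, 27, y, 22, 35), (34, 30, 27, y, 3, 17), (34, 30, 27, y, 31, 36)}.
Filtering on B = 30 ∧ C > 20 leaves {(34, 30, 27, d, 22, 35), (34, 30, 27, d, 3, 17), (34, 30, 27, d, 31, 36), (34, 30, 27, t, 22, 35), (34, 30, 27, t, 3, 17), (34, 30, 27, t, 31, 36), (34, 30, 27, y, 22, 35), (34, 30, 27, y, 3, 17), (34, 30, 27, y, 31, 36)}.
Keep only column(s) A, D, E: {(17, d, 34), (17, t, 34), (17, y, 34), (35, d, 34), (35, t, 34), (35, y, 34), (36, d, 34), (36, t, 34), (36, y, 34)}

{(17, d, 34), (17, t, 34), (17, y, 34), (35, d, 34), (35, t, 34), (35, y, 34), (36, d, 34), (36, t, 34), (36, y, 34)}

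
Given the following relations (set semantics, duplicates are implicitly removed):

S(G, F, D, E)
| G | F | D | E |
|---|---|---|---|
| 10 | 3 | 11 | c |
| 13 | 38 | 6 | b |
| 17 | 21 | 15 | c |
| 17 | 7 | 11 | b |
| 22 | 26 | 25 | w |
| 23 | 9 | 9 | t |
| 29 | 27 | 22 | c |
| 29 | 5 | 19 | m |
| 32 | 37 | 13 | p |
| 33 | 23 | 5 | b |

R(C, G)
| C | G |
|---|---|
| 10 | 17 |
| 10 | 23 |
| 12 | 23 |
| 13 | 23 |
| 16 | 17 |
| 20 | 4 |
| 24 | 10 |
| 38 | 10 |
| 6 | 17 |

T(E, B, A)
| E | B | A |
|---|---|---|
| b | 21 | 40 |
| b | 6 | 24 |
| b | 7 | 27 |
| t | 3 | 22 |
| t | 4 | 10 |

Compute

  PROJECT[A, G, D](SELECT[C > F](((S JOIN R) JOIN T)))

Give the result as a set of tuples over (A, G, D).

{(10, 23, 9), (22, 23, 9), (24, 17, 11), (27, 17, 11), (40, 17, 11)}

S ⋈ R (natural join on G): {(10, 3, 11, c, 24), (10, 3, 11, c, 38), (17, 21, 15, c, 10), (17, 21, 15, c, 16), (17, 21, 15, c, 6), (17, 7, 11, b, 10), (17, 7, 11, b, 16), (17, 7, 11, b, 6), (23, 9, 9, t, 10), (23, 9, 9, t, 12), (23, 9, 9, t, 13)}
(S JOIN R) ⋈ T (natural join on E): {(17, 7, 11, b, 10, 21, 40), (17, 7, 11, b, 10, 6, 24), (17, 7, 11, b, 10, 7, 27), (17, 7, 11, b, 16, 21, 40), (17, 7, 11, b, 16, 6, 24), (17, 7, 11, b, 16, 7, 27), (17, 7, 11, b, 6, 21, 40), (17, 7, 11, b, 6, 6, 24), (17, 7, 11, b, 6, 7, 27), (23, 9, 9, t, 10, 3, 22), (23, 9, 9, t, 10, 4, 10), (23, 9, 9, t, 12, 3, 22), (23, 9, 9, t, 12, 4, 10), (23, 9, 9, t, 13, 3, 22), (23, 9, 9, t, 13, 4, 10)}
Selection C > F: {(17, 7, 11, b, 10, 21, 40), (17, 7, 11, b, 10, 6, 24), (17, 7, 11, b, 10, 7, 27), (17, 7, 11, b, 16, 21, 40), (17, 7, 11, b, 16, 6, 24), (17, 7, 11, b, 16, 7, 27), (23, 9, 9, t, 10, 3, 22), (23, 9, 9, t, 10, 4, 10), (23, 9, 9, t, 12, 3, 22), (23, 9, 9, t, 12, 4, 10), (23, 9, 9, t, 13, 3, 22), (23, 9, 9, t, 13, 4, 10)}
Projecting to A, G, D (7 duplicate(s) eliminated): {(10, 23, 9), (22, 23, 9), (24, 17, 11), (27, 17, 11), (40, 17, 11)}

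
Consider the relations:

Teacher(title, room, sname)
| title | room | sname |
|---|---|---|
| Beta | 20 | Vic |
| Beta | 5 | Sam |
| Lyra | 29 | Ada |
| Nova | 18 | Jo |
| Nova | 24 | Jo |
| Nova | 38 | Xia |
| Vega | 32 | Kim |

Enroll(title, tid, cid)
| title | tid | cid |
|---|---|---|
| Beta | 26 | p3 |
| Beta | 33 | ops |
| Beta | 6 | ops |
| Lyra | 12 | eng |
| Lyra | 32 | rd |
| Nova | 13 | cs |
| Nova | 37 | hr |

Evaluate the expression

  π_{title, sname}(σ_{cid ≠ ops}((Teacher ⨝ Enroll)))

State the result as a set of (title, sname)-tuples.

{(Beta, Sam), (Beta, Vic), (Lyra, Ada), (Nova, Jo), (Nova, Xia)}

Joining Teacher and Enroll on title yields {(Beta, 20, Vic, 26, p3), (Beta, 20, Vic, 33, ops), (Beta, 20, Vic, 6, ops), (Beta, 5, Sam, 26, p3), (Beta, 5, Sam, 33, ops), (Beta, 5, Sam, 6, ops), (Lyra, 29, Ada, 12, eng), (Lyra, 29, Ada, 32, rd), (Nova, 18, Jo, 13, cs), (Nova, 18, Jo, 37, hr), (Nova, 24, Jo, 13, cs), (Nova, 24, Jo, 37, hr), (Nova, 38, Xia, 13, cs), (Nova, 38, Xia, 37, hr)}.
Selection cid ≠ ops: {(Beta, 20, Vic, 26, p3), (Beta, 5, Sam, 26, p3), (Lyra, 29, Ada, 12, eng), (Lyra, 29, Ada, 32, rd), (Nova, 18, Jo, 13, cs), (Nova, 18, Jo, 37, hr), (Nova, 24, Jo, 13, cs), (Nova, 24, Jo, 37, hr), (Nova, 38, Xia, 13, cs), (Nova, 38, Xia, 37, hr)}
Keep only column(s) title, sname (5 duplicate(s) eliminated): {(Beta, Sam), (Beta, Vic), (Lyra, Ada), (Nova, Jo), (Nova, Xia)}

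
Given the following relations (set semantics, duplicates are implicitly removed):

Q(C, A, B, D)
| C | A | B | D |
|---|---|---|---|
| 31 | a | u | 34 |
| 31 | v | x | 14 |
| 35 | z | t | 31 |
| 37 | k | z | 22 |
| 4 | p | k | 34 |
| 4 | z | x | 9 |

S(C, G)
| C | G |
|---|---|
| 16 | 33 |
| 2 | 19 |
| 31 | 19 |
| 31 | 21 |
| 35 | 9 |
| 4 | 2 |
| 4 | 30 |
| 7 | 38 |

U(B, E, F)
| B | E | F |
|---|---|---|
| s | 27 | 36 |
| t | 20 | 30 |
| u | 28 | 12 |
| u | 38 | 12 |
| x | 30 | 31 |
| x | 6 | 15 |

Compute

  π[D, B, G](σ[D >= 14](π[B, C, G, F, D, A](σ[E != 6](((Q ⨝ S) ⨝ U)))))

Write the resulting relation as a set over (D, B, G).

Q ⋈ S (natural join on C): {(31, a, u, 34, 19), (31, a, u, 34, 21), (31, v, x, 14, 19), (31, v, x, 14, 21), (35, z, t, 31, 9), (4, p, k, 34, 2), (4, p, k, 34, 30), (4, z, x, 9, 2), (4, z, x, 9, 30)}
(Q ⨝ S) ⋈ U (natural join on B): {(31, a, u, 34, 19, 28, 12), (31, a, u, 34, 19, 38, 12), (31, a, u, 34, 21, 28, 12), (31, a, u, 34, 21, 38, 12), (31, v, x, 14, 19, 30, 31), (31, v, x, 14, 19, 6, 15), (31, v, x, 14, 21, 30, 31), (31, v, x, 14, 21, 6, 15), (35, z, t, 31, 9, 20, 30), (4, z, x, 9, 2, 30, 31), (4, z, x, 9, 2, 6, 15), (4, z, x, 9, 30, 30, 31), (4, z, x, 9, 30, 6, 15)}
Filtering on E != 6 leaves {(31, a, u, 34, 19, 28, 12), (31, a, u, 34, 19, 38, 12), (31, a, u, 34, 21, 28, 12), (31, a, u, 34, 21, 38, 12), (31, v, x, 14, 19, 30, 31), (31, v, x, 14, 21, 30, 31), (35, z, t, 31, 9, 20, 30), (4, z, x, 9, 2, 30, 31), (4, z, x, 9, 30, 30, 31)}.
Projecting to B, C, G, F, D, A (2 duplicate(s) eliminated): {(t, 35, 9, 30, 31, z), (u, 31, 19, 12, 34, a), (u, 31, 21, 12, 34, a), (x, 31, 19, 31, 14, v), (x, 31, 21, 31, 14, v), (x, 4, 2, 31, 9, z), (x, 4, 30, 31, 9, z)}
Filtering on D >= 14 leaves {(t, 35, 9, 30, 31, z), (u, 31, 19, 12, 34, a), (u, 31, 21, 12, 34, a), (x, 31, 19, 31, 14, v), (x, 31, 21, 31, 14, v)}.
Projecting to D, B, G: {(14, x, 19), (14, x, 21), (31, t, 9), (34, u, 19), (34, u, 21)}

{(14, x, 19), (14, x, 21), (31, t, 9), (34, u, 19), (34, u, 21)}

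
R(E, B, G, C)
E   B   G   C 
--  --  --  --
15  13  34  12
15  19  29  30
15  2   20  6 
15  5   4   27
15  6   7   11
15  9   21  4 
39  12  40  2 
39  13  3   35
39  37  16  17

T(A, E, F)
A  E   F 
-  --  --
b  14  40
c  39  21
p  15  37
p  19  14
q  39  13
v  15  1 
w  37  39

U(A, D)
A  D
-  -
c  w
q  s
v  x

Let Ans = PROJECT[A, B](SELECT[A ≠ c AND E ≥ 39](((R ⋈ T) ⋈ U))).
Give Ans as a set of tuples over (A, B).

{(q, 12), (q, 13), (q, 37)}

R ⋈ T (natural join on E): {(15, 13, 34, 12, p, 37), (15, 13, 34, 12, v, 1), (15, 19, 29, 30, p, 37), (15, 19, 29, 30, v, 1), (15, 2, 20, 6, p, 37), (15, 2, 20, 6, v, 1), (15, 5, 4, 27, p, 37), (15, 5, 4, 27, v, 1), (15, 6, 7, 11, p, 37), (15, 6, 7, 11, v, 1), (15, 9, 21, 4, p, 37), (15, 9, 21, 4, v, 1), (39, 12, 40, 2, c, 21), (39, 12, 40, 2, q, 13), (39, 13, 3, 35, c, 21), (39, 13, 3, 35, q, 13), (39, 37, 16, 17, c, 21), (39, 37, 16, 17, q, 13)}
(R ⋈ T) ⋈ U (natural join on A): {(15, 13, 34, 12, v, 1, x), (15, 19, 29, 30, v, 1, x), (15, 2, 20, 6, v, 1, x), (15, 5, 4, 27, v, 1, x), (15, 6, 7, 11, v, 1, x), (15, 9, 21, 4, v, 1, x), (39, 12, 40, 2, c, 21, w), (39, 12, 40, 2, q, 13, s), (39, 13, 3, 35, c, 21, w), (39, 13, 3, 35, q, 13, s), (39, 37, 16, 17, c, 21, w), (39, 37, 16, 17, q, 13, s)}
Selection A ≠ c AND E ≥ 39: {(39, 12, 40, 2, q, 13, s), (39, 13, 3, 35, q, 13, s), (39, 37, 16, 17, q, 13, s)}
Projecting to A, B: {(q, 12), (q, 13), (q, 37)}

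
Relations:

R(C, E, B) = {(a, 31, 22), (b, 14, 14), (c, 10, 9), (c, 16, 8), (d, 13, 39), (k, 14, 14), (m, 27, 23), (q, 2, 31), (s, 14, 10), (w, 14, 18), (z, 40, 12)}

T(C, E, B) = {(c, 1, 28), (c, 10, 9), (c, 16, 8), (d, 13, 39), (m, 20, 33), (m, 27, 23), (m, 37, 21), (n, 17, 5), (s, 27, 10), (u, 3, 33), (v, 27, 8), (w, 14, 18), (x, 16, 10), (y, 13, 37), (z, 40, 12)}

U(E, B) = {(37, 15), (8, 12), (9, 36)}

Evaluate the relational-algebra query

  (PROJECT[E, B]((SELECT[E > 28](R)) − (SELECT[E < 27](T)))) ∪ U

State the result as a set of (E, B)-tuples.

{(31, 22), (37, 15), (40, 12), (8, 12), (9, 36)}

σ[E > 28]: keep tuples satisfying E > 28 → {(a, 31, 22), (z, 40, 12)}
σ[E < 27]: keep tuples satisfying E < 27 → {(c, 1, 28), (c, 10, 9), (c, 16, 8), (d, 13, 39), (m, 20, 33), (n, 17, 5), (u, 3, 33), (w, 14, 18), (x, 16, 10), (y, 13, 37)}
Taking the difference: {(a, 31, 22), (z, 40, 12)}
π_{E, B} gives {(31, 22), (40, 12)}.
Taking the union: {(31, 22), (37, 15), (40, 12), (8, 12), (9, 36)}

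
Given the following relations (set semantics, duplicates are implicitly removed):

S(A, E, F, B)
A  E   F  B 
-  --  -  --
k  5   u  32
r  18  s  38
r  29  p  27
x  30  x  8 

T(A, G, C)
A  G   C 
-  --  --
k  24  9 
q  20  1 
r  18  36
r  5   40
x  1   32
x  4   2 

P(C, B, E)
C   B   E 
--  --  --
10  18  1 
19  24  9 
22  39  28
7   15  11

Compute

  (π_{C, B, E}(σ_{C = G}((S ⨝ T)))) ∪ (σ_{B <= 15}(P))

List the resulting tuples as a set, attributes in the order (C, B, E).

Natural join on A: {(k, 5, u, 32, 24, 9), (r, 18, s, 38, 18, 36), (r, 18, s, 38, 5, 40), (r, 29, p, 27, 18, 36), (r, 29, p, 27, 5, 40), (x, 30, x, 8, 1, 32), (x, 30, x, 8, 4, 2)}
Apply σ_{C = G}; surviving tuples: {}
π[C, B, E]: project onto (C, B, E) → {}
Apply σ_{B <= 15}; surviving tuples: {(7, 15, 11)}
Taking the union: {(7, 15, 11)}

{(7, 15, 11)}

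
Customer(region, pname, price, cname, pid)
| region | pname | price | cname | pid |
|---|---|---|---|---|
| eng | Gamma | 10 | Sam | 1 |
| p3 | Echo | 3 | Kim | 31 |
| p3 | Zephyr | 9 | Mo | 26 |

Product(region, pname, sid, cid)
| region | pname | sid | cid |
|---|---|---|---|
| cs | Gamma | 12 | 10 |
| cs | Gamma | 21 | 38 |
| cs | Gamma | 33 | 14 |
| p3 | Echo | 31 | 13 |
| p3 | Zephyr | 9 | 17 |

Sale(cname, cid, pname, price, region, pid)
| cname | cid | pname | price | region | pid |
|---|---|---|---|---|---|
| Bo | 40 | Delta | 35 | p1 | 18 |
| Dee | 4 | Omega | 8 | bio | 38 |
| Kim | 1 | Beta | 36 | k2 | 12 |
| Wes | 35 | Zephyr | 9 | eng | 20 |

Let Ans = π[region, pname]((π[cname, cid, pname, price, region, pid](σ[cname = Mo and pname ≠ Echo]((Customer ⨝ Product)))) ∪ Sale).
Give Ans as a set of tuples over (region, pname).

Customer ⋈ Product (natural join on region, pname): {(p3, Echo, 3, Kim, 31, 31, 13), (p3, Zephyr, 9, Mo, 26, 9, 17)}
Filtering on cname = Mo and pname ≠ Echo leaves {(p3, Zephyr, 9, Mo, 26, 9, 17)}.
Keep only column(s) cname, cid, pname, price, region, pid: {(Mo, 17, Zephyr, 9, p3, 26)}
Taking the union: {(Bo, 40, Delta, 35, p1, 18), (Dee, 4, Omega, 8, bio, 38), (Kim, 1, Beta, 36, k2, 12), (Mo, 17, Zephyr, 9, p3, 26), (Wes, 35, Zephyr, 9, eng, 20)}
Keep only column(s) region, pname: {(bio, Omega), (eng, Zephyr), (k2, Beta), (p1, Delta), (p3, Zephyr)}

{(bio, Omega), (eng, Zephyr), (k2, Beta), (p1, Delta), (p3, Zephyr)}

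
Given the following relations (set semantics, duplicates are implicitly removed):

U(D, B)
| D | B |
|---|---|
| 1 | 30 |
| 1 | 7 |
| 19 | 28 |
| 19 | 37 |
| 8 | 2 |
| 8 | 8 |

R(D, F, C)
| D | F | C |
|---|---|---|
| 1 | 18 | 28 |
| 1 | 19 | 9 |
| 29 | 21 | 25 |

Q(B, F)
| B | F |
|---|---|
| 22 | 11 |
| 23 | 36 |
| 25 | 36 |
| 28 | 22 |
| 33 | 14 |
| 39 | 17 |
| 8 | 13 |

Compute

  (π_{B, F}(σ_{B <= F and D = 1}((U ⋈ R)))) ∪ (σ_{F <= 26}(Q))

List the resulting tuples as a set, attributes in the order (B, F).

U ⋈ R (natural join on D): {(1, 30, 18, 28), (1, 30, 19, 9), (1, 7, 18, 28), (1, 7, 19, 9)}
Apply σ_{B <= F and D = 1}; surviving tuples: {(1, 7, 18, 28), (1, 7, 19, 9)}
π[B, F]: project onto (B, F) → {(7, 18), (7, 19)}
Apply σ_{F <= 26}; surviving tuples: {(22, 11), (28, 22), (33, 14), (39, 17), (8, 13)}
Taking the union: {(22, 11), (28, 22), (33, 14), (39, 17), (7, 18), (7, 19), (8, 13)}

{(22, 11), (28, 22), (33, 14), (39, 17), (7, 18), (7, 19), (8, 13)}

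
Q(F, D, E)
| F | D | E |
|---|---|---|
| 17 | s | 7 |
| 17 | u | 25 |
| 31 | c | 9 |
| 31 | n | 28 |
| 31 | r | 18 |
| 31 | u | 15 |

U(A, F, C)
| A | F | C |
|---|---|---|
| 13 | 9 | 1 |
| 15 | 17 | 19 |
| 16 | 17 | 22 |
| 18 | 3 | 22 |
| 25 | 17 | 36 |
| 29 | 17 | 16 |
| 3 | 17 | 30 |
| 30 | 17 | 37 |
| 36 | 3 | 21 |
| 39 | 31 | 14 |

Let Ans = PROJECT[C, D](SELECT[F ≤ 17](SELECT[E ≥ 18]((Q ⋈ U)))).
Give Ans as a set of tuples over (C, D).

{(16, u), (19, u), (22, u), (30, u), (36, u), (37, u)}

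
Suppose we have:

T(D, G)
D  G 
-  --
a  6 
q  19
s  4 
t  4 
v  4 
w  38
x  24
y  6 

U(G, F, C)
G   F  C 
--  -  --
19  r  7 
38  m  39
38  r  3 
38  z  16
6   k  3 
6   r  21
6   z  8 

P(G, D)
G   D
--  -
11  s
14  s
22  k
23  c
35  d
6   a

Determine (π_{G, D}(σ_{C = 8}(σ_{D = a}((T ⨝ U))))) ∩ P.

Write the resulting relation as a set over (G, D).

Joining T and U on G yields {(a, 6, k, 3), (a, 6, r, 21), (a, 6, z, 8), (q, 19, r, 7), (w, 38, m, 39), (w, 38, r, 3), (w, 38, z, 16), (y, 6, k, 3), (y, 6, r, 21), (y, 6, z, 8)}.
Filtering on D = a leaves {(a, 6, k, 3), (a, 6, r, 21), (a, 6, z, 8)}.
Filtering on C = 8 leaves {(a, 6, z, 8)}.
Projecting to G, D: {(6, a)}
Intersection: {(6, a)} with {(11, s), (14, s), (22, k), (23, c), (35, d), (6, a)} → {(6, a)}

{(6, a)}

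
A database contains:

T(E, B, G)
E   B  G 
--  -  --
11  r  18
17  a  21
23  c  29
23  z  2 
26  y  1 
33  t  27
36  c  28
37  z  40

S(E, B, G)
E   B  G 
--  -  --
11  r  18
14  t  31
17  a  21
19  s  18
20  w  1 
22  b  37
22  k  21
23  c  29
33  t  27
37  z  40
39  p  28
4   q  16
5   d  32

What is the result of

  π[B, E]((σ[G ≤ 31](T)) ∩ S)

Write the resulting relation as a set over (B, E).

σ[G ≤ 31]: keep tuples satisfying G ≤ 31 → {(11, r, 18), (17, a, 21), (23, c, 29), (23, z, 2), (26, y, 1), (33, t, 27), (36, c, 28)}
Set intersection of the two operands is {(11, r, 18), (17, a, 21), (23, c, 29), (33, t, 27)}.
Projecting to B, E: {(a, 17), (c, 23), (r, 11), (t, 33)}

{(a, 17), (c, 23), (r, 11), (t, 33)}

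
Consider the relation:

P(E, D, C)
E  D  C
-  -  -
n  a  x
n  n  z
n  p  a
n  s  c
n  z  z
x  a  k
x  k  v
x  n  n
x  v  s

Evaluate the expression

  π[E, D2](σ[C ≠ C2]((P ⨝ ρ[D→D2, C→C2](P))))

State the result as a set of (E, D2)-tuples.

ρ[D→D2, C→C2]: schema becomes (E, D2, C2); tuples unchanged.
Natural join on E: {(n, a, x, a, x), (n, a, x, n, z), (n, a, x, p, a), (n, a, x, s, c), (n, a, x, z, z), (n, n, z, a, x), (n, n, z, n, z), (n, n, z, p, a), (n, n, z, s, c), (n, n, z, z, z), (n, p, a, a, x), (n, p, a, n, z), (n, p, a, p, a), (n, p, a, s, c), (n, p, a, z, z), (n, s, c, a, x), (n, s, c, n, z), (n, s, c, p, a), (n, s, c, s, c), (n, s, c, z, z), (n, z, z, a, x), (n, z, z, n, z), (n, z, z, p, a), (n, z, z, s, c), (n, z, z, z, z), (x, a, k, a, k), (x, a, k, k, v), (x, a, k, n, n), (x, a, k, v, s), (x, k, v, a, k), (x, k, v, k, v), (x, k, v, n, n), (x, k, v, v, s), (x, n, n, a, k), (x, n, n, k, v), (x, n, n, n, n), (x, n, n, v, s), (x, v, s, a, k), (x, v, s, k, v), (x, v, s, n, n), (x, v, s, v, s)}
σ[C ≠ C2]: keep tuples satisfying C ≠ C2 → {(n, a, x, n, z), (n, a, x, p, a), (n, a, x, s, c), (n, a, x, z, z), (n, n, z, a, x), (n, n, z, p, a), (n, n, z, s, c), (n, p, a, a, x), (n, p, a, n, z), (n, p, a, s, c), (n, p, a, z, z), (n, s, c, a, x), (n, s, c, n, z), (n, s, c, p, a), (n, s, c, z, z), (n, z, z, a, x), (n, z, z, p, a), (n, z, z, s, c), (x, a, k, k, v), (x, a, k, n, n), (x, a, k, v, s), (x, k, v, a, k), (x, k, v, n, n), (x, k, v, v, s), (x, n, n, a, k), (x, n, n, k, v), (x, n, n, v, s), (x, v, s, a, k), (x, v, s, k, v), (x, v, s, n, n)}
Keep only column(s) E, D2 (21 duplicate(s) eliminated): {(n, a), (n, n), (n, p), (n, s), (n, z), (x, a), (x, k), (x, n), (x, v)}

{(n, a), (n, n), (n, p), (n, s), (n, z), (x, a), (x, k), (x, n), (x, v)}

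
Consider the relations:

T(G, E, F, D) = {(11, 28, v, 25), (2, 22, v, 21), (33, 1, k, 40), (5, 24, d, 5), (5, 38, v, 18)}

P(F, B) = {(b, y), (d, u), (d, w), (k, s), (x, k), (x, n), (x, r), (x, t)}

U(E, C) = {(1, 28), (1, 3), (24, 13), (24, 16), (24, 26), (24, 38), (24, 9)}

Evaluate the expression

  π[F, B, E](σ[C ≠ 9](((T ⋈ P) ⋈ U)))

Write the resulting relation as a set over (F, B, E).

{(d, u, 24), (d, w, 24), (k, s, 1)}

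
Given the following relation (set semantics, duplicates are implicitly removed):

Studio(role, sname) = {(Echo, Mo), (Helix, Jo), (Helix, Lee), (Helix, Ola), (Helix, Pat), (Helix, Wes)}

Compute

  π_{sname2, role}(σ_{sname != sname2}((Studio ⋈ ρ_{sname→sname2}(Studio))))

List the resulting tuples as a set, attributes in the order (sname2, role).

{(Jo, Helix), (Lee, Helix), (Ola, Helix), (Pat, Helix), (Wes, Helix)}

ρ[sname→sname2]: schema becomes (role, sname2); tuples unchanged.
Studio ⋈ ρ_{sname→sname2}(Studio) (natural join on role): {(Echo, Mo, Mo), (Helix, Jo, Jo), (Helix, Jo, Lee), (Helix, Jo, Ola), (Helix, Jo, Pat), (Helix, Jo, Wes), (Helix, Lee, Jo), (Helix, Lee, Lee), (Helix, Lee, Ola), (Helix, Lee, Pat), (Helix, Lee, Wes), (Helix, Ola, Jo), (Helix, Ola, Lee), (Helix, Ola, Ola), (Helix, Ola, Pat), (Helix, Ola, Wes), (Helix, Pat, Jo), (Helix, Pat, Lee), (Helix, Pat, Ola), (Helix, Pat, Pat), (Helix, Pat, Wes), (Helix, Wes, Jo), (Helix, Wes, Lee), (Helix, Wes, Ola), (Helix, Wes, Pat), (Helix, Wes, Wes)}
σ[sname != sname2]: keep tuples satisfying sname != sname2 → {(Helix, Jo, Lee), (Helix, Jo, Ola), (Helix, Jo, Pat), (Helix, Jo, Wes), (Helix, Lee, Jo), (Helix, Lee, Ola), (Helix, Lee, Pat), (Helix, Lee, Wes), (Helix, Ola, Jo), (Helix, Ola, Lee), (Helix, Ola, Pat), (Helix, Ola, Wes), (Helix, Pat, Jo), (Helix, Pat, Lee), (Helix, Pat, Ola), (Helix, Pat, Wes), (Helix, Wes, Jo), (Helix, Wes, Lee), (Helix, Wes, Ola), (Helix, Wes, Pat)}
π_{sname2, role} gives {(Jo, Helix), (Lee, Helix), (Ola, Helix), (Pat, Helix), (Wes, Helix)} (15 duplicate(s) eliminated).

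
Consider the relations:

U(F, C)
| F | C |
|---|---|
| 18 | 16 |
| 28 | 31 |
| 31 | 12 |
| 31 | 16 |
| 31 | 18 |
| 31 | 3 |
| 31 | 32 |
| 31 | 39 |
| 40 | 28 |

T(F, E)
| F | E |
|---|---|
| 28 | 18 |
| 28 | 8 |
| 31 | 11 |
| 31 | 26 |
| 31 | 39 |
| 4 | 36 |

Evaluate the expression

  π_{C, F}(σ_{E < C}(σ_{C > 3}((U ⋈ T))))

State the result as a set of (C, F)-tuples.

{(12, 31), (16, 31), (18, 31), (31, 28), (32, 31), (39, 31)}

U ⋈ T (natural join on F): {(28, 31, 18), (28, 31, 8), (31, 12, 11), (31, 12, 26), (31, 12, 39), (31, 16, 11), (31, 16, 26), (31, 16, 39), (31, 18, 11), (31, 18, 26), (31, 18, 39), (31, 3, 11), (31, 3, 26), (31, 3, 39), (31, 32, 11), (31, 32, 26), (31, 32, 39), (31, 39, 11), (31, 39, 26), (31, 39, 39)}
Apply σ_{C > 3}; surviving tuples: {(28, 31, 18), (28, 31, 8), (31, 12, 11), (31, 12, 26), (31, 12, 39), (31, 16, 11), (31, 16, 26), (31, 16, 39), (31, 18, 11), (31, 18, 26), (31, 18, 39), (31, 32, 11), (31, 32, 26), (31, 32, 39), (31, 39, 11), (31, 39, 26), (31, 39, 39)}
Apply σ_{E < C}; surviving tuples: {(28, 31, 18), (28, 31, 8), (31, 12, 11), (31, 16, 11), (31, 18, 11), (31, 32, 11), (31, 32, 26), (31, 39, 11), (31, 39, 26)}
Keep only column(s) C, F (3 duplicate(s) eliminated): {(12, 31), (16, 31), (18, 31), (31, 28), (32, 31), (39, 31)}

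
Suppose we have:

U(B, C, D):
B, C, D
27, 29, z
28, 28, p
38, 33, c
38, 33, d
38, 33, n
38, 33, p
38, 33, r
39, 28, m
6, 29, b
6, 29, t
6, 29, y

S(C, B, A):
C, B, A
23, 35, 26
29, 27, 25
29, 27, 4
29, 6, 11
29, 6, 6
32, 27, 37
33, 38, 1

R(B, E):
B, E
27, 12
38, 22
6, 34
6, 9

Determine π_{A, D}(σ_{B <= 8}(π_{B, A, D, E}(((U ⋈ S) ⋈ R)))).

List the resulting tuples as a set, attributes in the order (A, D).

Natural join on B, C: {(27, 29, z, 25), (27, 29, z, 4), (38, 33, c, 1), (38, 33, d, 1), (38, 33, n, 1), (38, 33, p, 1), (38, 33, r, 1), (6, 29, b, 11), (6, 29, b, 6), (6, 29, t, 11), (6, 29, t, 6), (6, 29, y, 11), (6, 29, y, 6)}
Natural join on B: {(27, 29, z, 25, 12), (27, 29, z, 4, 12), (38, 33, c, 1, 22), (38, 33, d, 1, 22), (38, 33, n, 1, 22), (38, 33, p, 1, 22), (38, 33, r, 1, 22), (6, 29, b, 11, 34), (6, 29, b, 11, 9), (6, 29, b, 6, 34), (6, 29, b, 6, 9), (6, 29, t, 11, 34), (6, 29, t, 11, 9), (6, 29, t, 6, 34), (6, 29, t, 6, 9), (6, 29, y, 11, 34), (6, 29, y, 11, 9), (6, 29, y, 6, 34), (6, 29, y, 6, 9)}
Projecting to B, A, D, E: {(27, 25, z, 12), (27, 4, z, 12), (38, 1, c, 22), (38, 1, d, 22), (38, 1, n, 22), (38, 1, p, 22), (38, 1, r, 22), (6, 11, b, 34), (6, 11, b, 9), (6, 11, t, 34), (6, 11, t, 9), (6, 11, y, 34), (6, 11, y, 9), (6, 6, b, 34), (6, 6, b, 9), (6, 6, t, 34), (6, 6, t, 9), (6, 6, y, 34), (6, 6, y, 9)}
Filtering on B <= 8 leaves {(6, 11, b, 34), (6, 11, b, 9), (6, 11, t, 34), (6, 11, t, 9), (6, 11, y, 34), (6, 11, y, 9), (6, 6, b, 34), (6, 6, b, 9), (6, 6, t, 34), (6, 6, t, 9), (6, 6, y, 34), (6, 6, y, 9)}.
Projecting to A, D (6 duplicate(s) eliminated): {(11, b), (11, t), (11, y), (6, b), (6, t), (6, y)}

{(11, b), (11, t), (11, y), (6, b), (6, t), (6, y)}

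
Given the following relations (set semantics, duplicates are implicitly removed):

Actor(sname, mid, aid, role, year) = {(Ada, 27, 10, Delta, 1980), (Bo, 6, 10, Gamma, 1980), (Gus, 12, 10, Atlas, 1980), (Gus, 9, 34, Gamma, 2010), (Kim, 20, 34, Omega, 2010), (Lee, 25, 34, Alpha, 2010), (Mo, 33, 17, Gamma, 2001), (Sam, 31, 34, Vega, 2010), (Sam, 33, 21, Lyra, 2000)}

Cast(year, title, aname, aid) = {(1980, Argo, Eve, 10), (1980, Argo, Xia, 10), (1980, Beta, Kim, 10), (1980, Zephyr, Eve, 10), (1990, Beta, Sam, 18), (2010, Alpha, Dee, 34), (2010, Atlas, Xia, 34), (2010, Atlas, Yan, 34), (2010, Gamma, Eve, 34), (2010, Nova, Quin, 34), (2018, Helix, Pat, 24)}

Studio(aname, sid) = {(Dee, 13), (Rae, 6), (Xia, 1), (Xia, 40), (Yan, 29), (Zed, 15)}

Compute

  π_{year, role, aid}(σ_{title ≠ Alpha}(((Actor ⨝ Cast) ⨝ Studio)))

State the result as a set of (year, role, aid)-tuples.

{(1980, Atlas, 10), (1980, Delta, 10), (1980, Gamma, 10), (2010, Alpha, 34), (2010, Gamma, 34), (2010, Omega, 34), (2010, Vega, 34)}

Joining Actor and Cast on aid, year yields {(Ada, 27, 10, Delta, 1980, Argo, Eve), (Ada, 27, 10, Delta, 1980, Argo, Xia), (Ada, 27, 10, Delta, 1980, Beta, Kim), (Ada, 27, 10, Delta, 1980, Zephyr, Eve), (Bo, 6, 10, Gamma, 1980, Argo, Eve), (Bo, 6, 10, Gamma, 1980, Argo, Xia), (Bo, 6, 10, Gamma, 1980, Beta, Kim), (Bo, 6, 10, Gamma, 1980, Zephyr, Eve), (Gus, 12, 10, Atlas, 1980, Argo, Eve), (Gus, 12, 10, Atlas, 1980, Argo, Xia), (Gus, 12, 10, Atlas, 1980, Beta, Kim), (Gus, 12, 10, Atlas, 1980, Zephyr, Eve), (Gus, 9, 34, Gamma, 2010, Alpha, Dee), (Gus, 9, 34, Gamma, 2010, Atlas, Xia), (Gus, 9, 34, Gamma, 2010, Atlas, Yan), (Gus, 9, 34, Gamma, 2010, Gamma, Eve), (Gus, 9, 34, Gamma, 2010, Nova, Quin), (Kim, 20, 34, Omega, 2010, Alpha, Dee), (Kim, 20, 34, Omega, 2010, Atlas, Xia), (Kim, 20, 34, Omega, 2010, Atlas, Yan), (Kim, 20, 34, Omega, 2010, Gamma, Eve), (Kim, 20, 34, Omega, 2010, Nova, Quin), (Lee, 25, 34, Alpha, 2010, Alpha, Dee), (Lee, 25, 34, Alpha, 2010, Atlas, Xia), (Lee, 25, 34, Alpha, 2010, Atlas, Yan), (Lee, 25, 34, Alpha, 2010, Gamma, Eve), (Lee, 25, 34, Alpha, 2010, Nova, Quin), (Sam, 31, 34, Vega, 2010, Alpha, Dee), (Sam, 31, 34, Vega, 2010, Atlas, Xia), (Sam, 31, 34, Vega, 2010, Atlas, Yan), (Sam, 31, 34, Vega, 2010, Gamma, Eve), (Sam, 31, 34, Vega, 2010, Nova, Quin)}.
Joining (Actor ⨝ Cast) and Studio on aname yields {(Ada, 27, 10, Delta, 1980, Argo, Xia, 1), (Ada, 27, 10, Delta, 1980, Argo, Xia, 40), (Bo, 6, 10, Gamma, 1980, Argo, Xia, 1), (Bo, 6, 10, Gamma, 1980, Argo, Xia, 40), (Gus, 12, 10, Atlas, 1980, Argo, Xia, 1), (Gus, 12, 10, Atlas, 1980, Argo, Xia, 40), (Gus, 9, 34, Gamma, 2010, Alpha, Dee, 13), (Gus, 9, 34, Gamma, 2010, Atlas, Xia, 1), (Gus, 9, 34, Gamma, 2010, Atlas, Xia, 40), (Gus, 9, 34, Gamma, 2010, Atlas, Yan, 29), (Kim, 20, 34, Omega, 2010, Alpha, Dee, 13), (Kim, 20, 34, Omega, 2010, Atlas, Xia, 1), (Kim, 20, 34, Omega, 2010, Atlas, Xia, 40), (Kim, 20, 34, Omega, 2010, Atlas, Yan, 29), (Lee, 25, 34, Alpha, 2010, Alpha, Dee, 13), (Lee, 25, 34, Alpha, 2010, Atlas, Xia, 1), (Lee, 25, 34, Alpha, 2010, Atlas, Xia, 40), (Lee, 25, 34, Alpha, 2010, Atlas, Yan, 29), (Sam, 31, 34, Vega, 2010, Alpha, Dee, 13), (Sam, 31, 34, Vega, 2010, Atlas, Xia, 1), (Sam, 31, 34, Vega, 2010, Atlas, Xia, 40), (Sam, 31, 34, Vega, 2010, Atlas, Yan, 29)}.
σ[title ≠ Alpha]: keep tuples satisfying title ≠ Alpha → {(Ada, 27, 10, Delta, 1980, Argo, Xia, 1), (Ada, 27, 10, Delta, 1980, Argo, Xia, 40), (Bo, 6, 10, Gamma, 1980, Argo, Xia, 1), (Bo, 6, 10, Gamma, 1980, Argo, Xia, 40), (Gus, 12, 10, Atlas, 1980, Argo, Xia, 1), (Gus, 12, 10, Atlas, 1980, Argo, Xia, 40), (Gus, 9, 34, Gamma, 2010, Atlas, Xia, 1), (Gus, 9, 34, Gamma, 2010, Atlas, Xia, 40), (Gus, 9, 34, Gamma, 2010, Atlas, Yan, 29), (Kim, 20, 34, Omega, 2010, Atlas, Xia, 1), (Kim, 20, 34, Omega, 2010, Atlas, Xia, 40), (Kim, 20, 34, Omega, 2010, Atlas, Yan, 29), (Lee, 25, 34, Alpha, 2010, Atlas, Xia, 1), (Lee, 25, 34, Alpha, 2010, Atlas, Xia, 40), (Lee, 25, 34, Alpha, 2010, Atlas, Yan, 29), (Sam, 31, 34, Vega, 2010, Atlas, Xia, 1), (Sam, 31, 34, Vega, 2010, Atlas, Xia, 40), (Sam, 31, 34, Vega, 2010, Atlas, Yan, 29)}
Projecting to year, role, aid (11 duplicate(s) eliminated): {(1980, Atlas, 10), (1980, Delta, 10), (1980, Gamma, 10), (2010, Alpha, 34), (2010, Gamma, 34), (2010, Omega, 34), (2010, Vega, 34)}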